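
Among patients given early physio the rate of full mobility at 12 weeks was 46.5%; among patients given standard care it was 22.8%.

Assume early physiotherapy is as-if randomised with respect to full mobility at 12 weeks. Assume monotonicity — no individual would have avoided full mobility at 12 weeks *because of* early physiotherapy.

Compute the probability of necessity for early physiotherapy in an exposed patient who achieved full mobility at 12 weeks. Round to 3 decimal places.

PN ≈ 0.510

p₁ = 0.465, p₀ = 0.228.
Under exogeneity and monotonicity, PN = (p₁ − p₀) / p₁.
PN = (0.465 − 0.228) / 0.465 = 0.237 / 0.465 ≈ 0.5097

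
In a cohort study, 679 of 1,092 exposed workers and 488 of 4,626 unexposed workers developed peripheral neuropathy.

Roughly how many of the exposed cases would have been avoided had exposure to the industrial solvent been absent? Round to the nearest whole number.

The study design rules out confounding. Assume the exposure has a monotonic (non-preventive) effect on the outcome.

about 564 cases

p₁ = P(outcome | exposed) = 679/1092 = 0.62179
p₀ = P(outcome | unexposed) = 488/4626 = 0.10549
PN = (p₁ − p₀)/p₁ = (0.62179 − 0.10549) / 0.62179 ≈ 0.83034.
Attributable cases ≈ PN × (exposed cases) = 0.83034 × 679 ≈ 563.80.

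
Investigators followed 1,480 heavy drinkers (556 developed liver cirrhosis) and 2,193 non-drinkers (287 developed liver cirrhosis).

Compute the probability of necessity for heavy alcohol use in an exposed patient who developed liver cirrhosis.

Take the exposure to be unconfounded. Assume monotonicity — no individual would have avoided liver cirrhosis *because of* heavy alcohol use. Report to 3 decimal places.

PN ≈ 0.652

p₁ = P(outcome | exposed) = 556/1480 = 0.37568
p₀ = P(outcome | unexposed) = 287/2193 = 0.13087
Under exogeneity and monotonicity, PN = (p₁ − p₀) / p₁.
PN = (0.37568 − 0.13087) / 0.37568 = 0.2448 / 0.37568 ≈ 0.6516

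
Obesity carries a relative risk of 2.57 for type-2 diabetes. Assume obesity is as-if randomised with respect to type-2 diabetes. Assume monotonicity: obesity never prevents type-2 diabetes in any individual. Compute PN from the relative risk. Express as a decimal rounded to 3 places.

PN ≈ 0.611

Under exogeneity and monotonicity, PN = (RR − 1) / RR = 1 − 1/RR.
PN = (2.57 − 1) / 2.57 = 1.57 / 2.57 ≈ 0.6109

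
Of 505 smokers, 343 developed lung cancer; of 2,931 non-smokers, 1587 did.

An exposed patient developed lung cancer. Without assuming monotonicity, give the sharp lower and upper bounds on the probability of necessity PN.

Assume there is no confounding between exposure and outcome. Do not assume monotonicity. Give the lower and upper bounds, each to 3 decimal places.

p₁ = P(outcome | exposed) = 343/505 = 0.67921
p₀ = P(outcome | unexposed) = 1587/2931 = 0.54145
Under exogeneity alone the bounds on PN are max{0,(p₁−p₀)/p₁} ≤ PN ≤ min{1,(1−p₀)/p₁}.
  lower = (p₁ − p₀)/p₁ = 0.13775 / 0.67921 ≈ 0.2028
  upper = min{1, (1 − p₀)/p₁} = 0.45855 / 0.67921 ≈ 0.6751

0.203 ≤ PN ≤ 0.675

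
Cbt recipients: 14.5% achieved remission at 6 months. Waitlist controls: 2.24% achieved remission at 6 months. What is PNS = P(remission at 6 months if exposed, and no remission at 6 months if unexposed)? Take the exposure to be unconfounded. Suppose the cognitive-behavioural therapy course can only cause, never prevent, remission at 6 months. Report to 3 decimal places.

PNS ≈ 0.123

p₁ = 0.145, p₀ = 0.0224.
Under exogeneity and monotonicity, PNS = p₁ − p₀.
PNS = 0.145 − 0.0224 = 0.1226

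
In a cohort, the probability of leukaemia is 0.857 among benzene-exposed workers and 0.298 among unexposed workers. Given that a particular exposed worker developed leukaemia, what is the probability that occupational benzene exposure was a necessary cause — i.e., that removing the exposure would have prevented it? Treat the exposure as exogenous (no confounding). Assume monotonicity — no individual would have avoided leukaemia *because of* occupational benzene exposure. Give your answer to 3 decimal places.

PN ≈ 0.652

Let p₁ = 0.857, p₀ = 0.298.
Under exogeneity and monotonicity, PN = (p₁ − p₀) / p₁.
PN = (0.857 − 0.298) / 0.857 = 0.559 / 0.857 ≈ 0.6523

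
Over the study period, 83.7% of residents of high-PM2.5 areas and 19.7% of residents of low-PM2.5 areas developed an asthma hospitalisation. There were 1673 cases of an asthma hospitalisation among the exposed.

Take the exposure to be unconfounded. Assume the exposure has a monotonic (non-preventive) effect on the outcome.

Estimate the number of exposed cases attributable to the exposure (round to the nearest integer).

about 1279 cases

p₁ = 0.837, p₀ = 0.197.
PN = (p₁ − p₀)/p₁ = (0.837 − 0.197) / 0.837 ≈ 0.76464.
Attributable cases ≈ PN × (exposed cases) = 0.76464 × 1673 ≈ 1279.24.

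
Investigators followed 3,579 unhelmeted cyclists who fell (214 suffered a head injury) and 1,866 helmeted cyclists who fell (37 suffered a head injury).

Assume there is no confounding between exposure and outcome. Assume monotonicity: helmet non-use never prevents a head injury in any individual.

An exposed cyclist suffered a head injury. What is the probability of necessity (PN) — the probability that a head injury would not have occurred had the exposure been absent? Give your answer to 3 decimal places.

PN ≈ 0.668

p₁ = P(outcome | exposed) = 214/3579 = 0.059793
p₀ = P(outcome | unexposed) = 37/1866 = 0.019829
Under exogeneity and monotonicity, PN = (p₁ − p₀) / p₁.
PN = (0.059793 − 0.019829) / 0.059793 = 0.039965 / 0.059793 ≈ 0.6684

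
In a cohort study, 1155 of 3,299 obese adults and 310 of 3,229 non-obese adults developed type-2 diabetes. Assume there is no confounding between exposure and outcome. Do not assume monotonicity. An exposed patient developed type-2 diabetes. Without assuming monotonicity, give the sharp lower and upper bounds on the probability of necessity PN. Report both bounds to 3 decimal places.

p₁ = P(outcome | exposed) = 1155/3299 = 0.35011
p₀ = P(outcome | unexposed) = 310/3229 = 0.096005
Under exogeneity alone the bounds on PN are max{0,(p₁−p₀)/p₁} ≤ PN ≤ min{1,(1−p₀)/p₁}.
  lower = (p₁ − p₀)/p₁ = 0.2541 / 0.35011 ≈ 0.7258
  upper = min{1, (1 − p₀)/p₁} = 0.904 / 0.35011 ≈ 2.5821 → capped at 1

0.726 ≤ PN ≤ 1.000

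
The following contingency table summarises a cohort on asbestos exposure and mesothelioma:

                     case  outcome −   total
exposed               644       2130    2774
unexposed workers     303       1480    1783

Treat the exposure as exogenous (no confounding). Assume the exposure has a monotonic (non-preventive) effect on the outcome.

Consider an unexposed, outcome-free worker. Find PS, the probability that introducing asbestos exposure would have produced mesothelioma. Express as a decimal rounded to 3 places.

p₁ = P(outcome | exposed) = 644/2774 = 0.23216
p₀ = P(outcome | unexposed) = 303/1783 = 0.16994
Under exogeneity and monotonicity, PS = (p₁ − p₀)/(1 − p₀).
PS = (0.23216 − 0.16994) / 0.83006 ≈ 0.0750

PS ≈ 0.075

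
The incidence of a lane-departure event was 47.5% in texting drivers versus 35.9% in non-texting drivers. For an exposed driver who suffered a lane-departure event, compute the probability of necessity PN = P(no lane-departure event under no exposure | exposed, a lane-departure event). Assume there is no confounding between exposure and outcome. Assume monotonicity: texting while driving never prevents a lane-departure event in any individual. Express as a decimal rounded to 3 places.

p₁ = 0.475, p₀ = 0.359.
Under exogeneity and monotonicity, PN = (p₁ − p₀) / p₁.
PN = (0.475 − 0.359) / 0.475 = 0.116 / 0.475 ≈ 0.2442

PN ≈ 0.244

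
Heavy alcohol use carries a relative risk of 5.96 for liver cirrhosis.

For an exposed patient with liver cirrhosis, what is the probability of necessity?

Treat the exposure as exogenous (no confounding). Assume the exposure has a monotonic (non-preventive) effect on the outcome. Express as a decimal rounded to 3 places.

Under exogeneity and monotonicity, PN = (RR − 1) / RR = 1 − 1/RR.
PN = (5.96 − 1) / 5.96 = 4.96 / 5.96 ≈ 0.8322

PN ≈ 0.832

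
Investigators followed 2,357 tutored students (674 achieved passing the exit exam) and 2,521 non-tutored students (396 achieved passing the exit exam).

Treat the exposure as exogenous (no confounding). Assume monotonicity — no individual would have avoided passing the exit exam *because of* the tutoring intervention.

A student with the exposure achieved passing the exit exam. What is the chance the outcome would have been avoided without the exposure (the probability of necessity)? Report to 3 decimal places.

p₁ = P(outcome | exposed) = 674/2357 = 0.28596
p₀ = P(outcome | unexposed) = 396/2521 = 0.15708
Under exogeneity and monotonicity, PN = (p₁ − p₀) / p₁.
PN = (0.28596 − 0.15708) / 0.28596 = 0.12888 / 0.28596 ≈ 0.4507

PN ≈ 0.451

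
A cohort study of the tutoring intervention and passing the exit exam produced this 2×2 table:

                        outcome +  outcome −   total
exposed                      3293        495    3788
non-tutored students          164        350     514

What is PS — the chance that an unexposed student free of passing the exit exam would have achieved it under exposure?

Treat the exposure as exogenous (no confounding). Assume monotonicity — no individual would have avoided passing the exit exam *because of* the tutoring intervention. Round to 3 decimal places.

p₁ = P(outcome | exposed) = 3293/3788 = 0.86932
p₀ = P(outcome | unexposed) = 164/514 = 0.31907
Under exogeneity and monotonicity, PS = (p₁ − p₀)/(1 − p₀).
PS = (0.86932 − 0.31907) / 0.68093 ≈ 0.8081

PS ≈ 0.808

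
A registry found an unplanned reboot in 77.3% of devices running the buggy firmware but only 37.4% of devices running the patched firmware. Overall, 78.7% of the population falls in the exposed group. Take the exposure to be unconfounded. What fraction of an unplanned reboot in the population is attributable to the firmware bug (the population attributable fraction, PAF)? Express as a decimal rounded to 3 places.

PAF ≈ 0.456

p₁ = 0.773, p₀ = 0.374.
Overall risk P(Y=1) = π·p₁ + (1−π)·p₀ = 0.787×0.773 + 0.213×0.374 = 0.68801.
Under exogeneity, PAF = [P(Y=1) − p₀] / P(Y=1).
PAF = (0.68801 − 0.374) / 0.68801 ≈ 0.4564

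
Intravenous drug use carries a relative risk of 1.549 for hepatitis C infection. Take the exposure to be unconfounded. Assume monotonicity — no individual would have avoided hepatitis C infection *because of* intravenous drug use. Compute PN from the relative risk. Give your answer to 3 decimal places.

Under exogeneity and monotonicity, PN = (RR − 1) / RR = 1 − 1/RR.
PN = (1.549 − 1) / 1.549 = 0.549 / 1.549 ≈ 0.3544

PN ≈ 0.354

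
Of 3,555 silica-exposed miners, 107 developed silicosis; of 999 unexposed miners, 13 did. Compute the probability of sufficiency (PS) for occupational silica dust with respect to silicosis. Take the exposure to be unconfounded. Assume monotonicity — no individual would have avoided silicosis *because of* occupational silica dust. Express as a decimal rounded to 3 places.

p₁ = P(outcome | exposed) = 107/3555 = 0.030098
p₀ = P(outcome | unexposed) = 13/999 = 0.013013
Under exogeneity and monotonicity, PS = (p₁ − p₀) / (1 − p₀).
PS = (0.030098 − 0.013013) / (1 − 0.013013) = 0.017085 / 0.98699 ≈ 0.0173

PS ≈ 0.017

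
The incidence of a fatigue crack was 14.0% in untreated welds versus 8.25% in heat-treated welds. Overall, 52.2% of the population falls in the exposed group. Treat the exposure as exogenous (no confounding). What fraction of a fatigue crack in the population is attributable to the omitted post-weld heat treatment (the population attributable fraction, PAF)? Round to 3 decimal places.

p₁ = 0.14, p₀ = 0.0825.
Overall risk P(Y=1) = π·p₁ + (1−π)·p₀ = 0.522×0.14 + 0.478×0.0825 = 0.11252.
Under exogeneity, PAF = [P(Y=1) − p₀] / P(Y=1).
PAF = (0.11252 − 0.0825) / 0.11252 ≈ 0.2668

PAF ≈ 0.267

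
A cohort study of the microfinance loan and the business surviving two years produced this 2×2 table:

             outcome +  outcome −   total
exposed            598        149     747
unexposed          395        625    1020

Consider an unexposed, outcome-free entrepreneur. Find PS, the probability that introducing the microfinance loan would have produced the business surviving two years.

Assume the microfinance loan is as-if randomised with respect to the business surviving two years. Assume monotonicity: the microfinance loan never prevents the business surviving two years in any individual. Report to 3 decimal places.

PS ≈ 0.674

p₁ = P(outcome | exposed) = 598/747 = 0.80054
p₀ = P(outcome | unexposed) = 395/1020 = 0.38725
Under exogeneity and monotonicity, PS = (p₁ − p₀) / (1 − p₀).
PS = (0.80054 − 0.38725) / (1 − 0.38725) = 0.41328 / 0.61275 ≈ 0.6745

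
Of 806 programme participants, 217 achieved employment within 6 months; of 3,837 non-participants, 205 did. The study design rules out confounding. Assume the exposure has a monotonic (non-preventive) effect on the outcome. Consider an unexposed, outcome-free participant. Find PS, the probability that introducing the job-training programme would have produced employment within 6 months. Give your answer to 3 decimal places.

p₁ = P(outcome | exposed) = 217/806 = 0.26923
p₀ = P(outcome | unexposed) = 205/3837 = 0.053427
Under exogeneity and monotonicity, PS = (p₁ − p₀) / (1 − p₀).
PS = (0.26923 − 0.053427) / (1 − 0.053427) = 0.2158 / 0.94657 ≈ 0.2280

PS ≈ 0.228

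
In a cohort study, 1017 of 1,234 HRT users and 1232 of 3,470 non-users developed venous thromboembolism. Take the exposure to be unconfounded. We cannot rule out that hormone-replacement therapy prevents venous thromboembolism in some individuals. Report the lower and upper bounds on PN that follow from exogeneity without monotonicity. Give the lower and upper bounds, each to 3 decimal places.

0.569 ≤ PN ≤ 0.783

p₁ = P(outcome | exposed) = 1017/1234 = 0.82415
p₀ = P(outcome | unexposed) = 1232/3470 = 0.35504
Under exogeneity alone the bounds on PN are max{0,(p₁−p₀)/p₁} ≤ PN ≤ min{1,(1−p₀)/p₁}.
  lower = (p₁ − p₀)/p₁ = 0.46911 / 0.82415 ≈ 0.5692
  upper = min{1, (1 − p₀)/p₁} = 0.64496 / 0.82415 ≈ 0.7826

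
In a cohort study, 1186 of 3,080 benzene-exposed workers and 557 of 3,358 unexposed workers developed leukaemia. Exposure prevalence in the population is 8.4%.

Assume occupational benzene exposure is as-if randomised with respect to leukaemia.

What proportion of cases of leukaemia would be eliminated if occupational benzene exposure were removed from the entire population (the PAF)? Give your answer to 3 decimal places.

p₁ = P(outcome | exposed) = 1186/3080 = 0.38506
p₀ = P(outcome | unexposed) = 557/3358 = 0.16587
Overall risk P(Y=1) = π·p₁ + (1−π)·p₀ = 0.084×0.38506 + 0.916×0.16587 = 0.18428.
Under exogeneity, PAF = [P(Y=1) − p₀] / P(Y=1).
PAF = (0.18428 − 0.16587) / 0.18428 ≈ 0.0999

PAF ≈ 0.100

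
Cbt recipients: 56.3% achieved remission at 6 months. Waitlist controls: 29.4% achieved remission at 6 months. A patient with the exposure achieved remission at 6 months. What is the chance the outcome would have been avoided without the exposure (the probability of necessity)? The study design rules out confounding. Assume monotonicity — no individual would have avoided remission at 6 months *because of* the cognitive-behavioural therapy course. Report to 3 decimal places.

p₁ = 0.563, p₀ = 0.294.
Under exogeneity and monotonicity, PN = (p₁ − p₀) / p₁.
PN = (0.563 − 0.294) / 0.563 = 0.269 / 0.563 ≈ 0.4778

PN ≈ 0.478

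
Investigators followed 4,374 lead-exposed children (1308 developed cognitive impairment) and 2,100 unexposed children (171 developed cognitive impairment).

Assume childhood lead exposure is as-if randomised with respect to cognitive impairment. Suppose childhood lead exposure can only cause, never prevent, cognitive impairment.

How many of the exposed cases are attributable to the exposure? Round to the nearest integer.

about 952 cases

p₁ = P(outcome | exposed) = 1308/4374 = 0.29904
p₀ = P(outcome | unexposed) = 171/2100 = 0.081429
PN = (p₁ − p₀)/p₁ = (0.29904 − 0.081429) / 0.29904 ≈ 0.72770.
Attributable cases ≈ PN × (exposed cases) = 0.72770 × 1308 ≈ 951.83.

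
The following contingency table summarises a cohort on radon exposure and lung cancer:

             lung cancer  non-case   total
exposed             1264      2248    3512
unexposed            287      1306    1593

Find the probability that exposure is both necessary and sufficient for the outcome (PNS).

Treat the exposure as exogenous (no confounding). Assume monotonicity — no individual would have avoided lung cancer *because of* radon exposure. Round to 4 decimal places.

PNS ≈ 0.1797

p₁ = P(outcome | exposed) = 1264/3512 = 0.35991
p₀ = P(outcome | unexposed) = 287/1593 = 0.18016
Under exogeneity and monotonicity, PNS = p₁ − p₀.
PNS = 0.35991 − 0.18016 = 0.17975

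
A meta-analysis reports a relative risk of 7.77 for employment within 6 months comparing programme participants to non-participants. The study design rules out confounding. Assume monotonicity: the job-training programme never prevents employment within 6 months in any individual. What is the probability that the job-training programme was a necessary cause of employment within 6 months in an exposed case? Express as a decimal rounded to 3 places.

Under exogeneity and monotonicity, PN = (RR − 1) / RR = 1 − 1/RR.
PN = (7.77 − 1) / 7.77 = 6.77 / 7.77 ≈ 0.8713

PN ≈ 0.871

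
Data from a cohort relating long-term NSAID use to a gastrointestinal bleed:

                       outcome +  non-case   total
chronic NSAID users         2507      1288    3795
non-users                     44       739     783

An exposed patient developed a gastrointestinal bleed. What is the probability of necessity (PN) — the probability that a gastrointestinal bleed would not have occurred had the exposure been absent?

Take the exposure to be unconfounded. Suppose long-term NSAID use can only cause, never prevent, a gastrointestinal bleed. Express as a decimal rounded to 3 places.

p₁ = P(outcome | exposed) = 2507/3795 = 0.66061
p₀ = P(outcome | unexposed) = 44/783 = 0.056194
Under exogeneity and monotonicity, PN = (p₁ − p₀)/p₁.
PN = (0.66061 − 0.056194) / 0.66061 ≈ 0.9149

PN ≈ 0.915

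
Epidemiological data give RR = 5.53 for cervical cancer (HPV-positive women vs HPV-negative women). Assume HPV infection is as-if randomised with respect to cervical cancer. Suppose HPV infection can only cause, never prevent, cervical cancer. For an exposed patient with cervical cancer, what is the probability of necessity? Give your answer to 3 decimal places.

PN ≈ 0.819

Under exogeneity and monotonicity, PN = (RR − 1) / RR = 1 − 1/RR.
PN = (5.53 − 1) / 5.53 = 4.53 / 5.53 ≈ 0.8192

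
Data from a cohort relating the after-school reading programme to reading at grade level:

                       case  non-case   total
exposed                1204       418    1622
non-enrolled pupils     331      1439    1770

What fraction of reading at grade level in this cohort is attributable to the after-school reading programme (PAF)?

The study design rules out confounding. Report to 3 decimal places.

p₁ = P(outcome | exposed) = 1204/1622 = 0.74229
p₀ = P(outcome | unexposed) = 331/1770 = 0.18701
Exposure prevalence π = 1622/3392 = 0.47818; overall risk P(Y=1) = 0.45254.
Under exogeneity, PAF = [P(Y=1) − p₀]/P(Y=1).
PAF = (0.45254 − 0.18701) / 0.45254 ≈ 0.5868

PAF ≈ 0.587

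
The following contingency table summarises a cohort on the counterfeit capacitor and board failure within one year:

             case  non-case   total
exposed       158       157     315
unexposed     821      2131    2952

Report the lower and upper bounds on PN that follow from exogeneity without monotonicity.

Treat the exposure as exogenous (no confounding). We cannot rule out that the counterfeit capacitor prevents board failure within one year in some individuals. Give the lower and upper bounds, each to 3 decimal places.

p₁ = P(outcome | exposed) = 158/315 = 0.50159
p₀ = P(outcome | unexposed) = 821/2952 = 0.27812
Under exogeneity alone the bounds on PN are max{0,(p₁−p₀)/p₁} ≤ PN ≤ min{1,(1−p₀)/p₁}.
  lower = (p₁ − p₀)/p₁ = 0.22347 / 0.50159 ≈ 0.4455
  upper = min{1, (1 − p₀)/p₁} = 0.72188 / 0.50159 ≈ 1.4392 → capped at 1

0.446 ≤ PN ≤ 1.000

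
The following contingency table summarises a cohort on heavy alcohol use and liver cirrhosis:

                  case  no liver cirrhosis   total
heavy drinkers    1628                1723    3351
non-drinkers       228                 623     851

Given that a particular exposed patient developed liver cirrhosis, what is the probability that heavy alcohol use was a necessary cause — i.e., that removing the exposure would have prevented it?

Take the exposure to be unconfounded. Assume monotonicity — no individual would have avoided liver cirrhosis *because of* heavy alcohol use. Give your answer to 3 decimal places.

PN ≈ 0.449

p₁ = P(outcome | exposed) = 1628/3351 = 0.48583
p₀ = P(outcome | unexposed) = 228/851 = 0.26792
Under exogeneity and monotonicity, PN = (p₁ − p₀) / p₁.
PN = (0.48583 − 0.26792) / 0.48583 = 0.21791 / 0.48583 ≈ 0.4485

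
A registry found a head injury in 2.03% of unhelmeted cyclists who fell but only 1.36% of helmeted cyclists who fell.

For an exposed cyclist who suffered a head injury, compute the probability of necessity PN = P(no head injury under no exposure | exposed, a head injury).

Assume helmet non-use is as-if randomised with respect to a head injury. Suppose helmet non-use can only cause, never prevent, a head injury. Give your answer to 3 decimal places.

PN ≈ 0.330

p₁ = 0.0203, p₀ = 0.0136.
Under exogeneity and monotonicity, PN = (p₁ − p₀) / p₁.
PN = (0.0203 − 0.0136) / 0.0203 = 0.0067 / 0.0203 ≈ 0.3300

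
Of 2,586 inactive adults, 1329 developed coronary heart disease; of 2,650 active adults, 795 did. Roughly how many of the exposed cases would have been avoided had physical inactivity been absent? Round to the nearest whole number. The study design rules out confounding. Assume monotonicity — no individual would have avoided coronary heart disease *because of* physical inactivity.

p₁ = P(outcome | exposed) = 1329/2586 = 0.51392
p₀ = P(outcome | unexposed) = 795/2650 = 0.3
PN = (p₁ − p₀)/p₁ = (0.51392 − 0.3) / 0.51392 ≈ 0.41625.
Attributable cases ≈ PN × (exposed cases) = 0.41625 × 1329 ≈ 553.20.

about 553 cases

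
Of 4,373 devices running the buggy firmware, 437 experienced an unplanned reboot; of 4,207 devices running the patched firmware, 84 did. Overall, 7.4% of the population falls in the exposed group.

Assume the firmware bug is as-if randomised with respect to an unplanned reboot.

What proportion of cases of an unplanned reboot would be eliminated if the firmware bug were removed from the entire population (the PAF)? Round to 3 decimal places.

PAF ≈ 0.229

p₁ = P(outcome | exposed) = 437/4373 = 0.099931
p₀ = P(outcome | unexposed) = 84/4207 = 0.019967
Overall risk P(Y=1) = π·p₁ + (1−π)·p₀ = 0.074×0.099931 + 0.926×0.019967 = 0.025884.
Under exogeneity, PAF = [P(Y=1) − p₀] / P(Y=1).
PAF = (0.025884 − 0.019967) / 0.025884 ≈ 0.2286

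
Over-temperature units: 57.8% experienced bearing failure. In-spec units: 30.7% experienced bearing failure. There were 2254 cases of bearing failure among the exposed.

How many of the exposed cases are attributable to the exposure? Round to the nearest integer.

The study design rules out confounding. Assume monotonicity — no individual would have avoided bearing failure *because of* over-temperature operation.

p₁ = 0.578, p₀ = 0.307.
PN = (p₁ − p₀)/p₁ = (0.578 − 0.307) / 0.578 ≈ 0.46886.
Attributable cases ≈ PN × (exposed cases) = 0.46886 × 2254 ≈ 1056.81.

about 1057 cases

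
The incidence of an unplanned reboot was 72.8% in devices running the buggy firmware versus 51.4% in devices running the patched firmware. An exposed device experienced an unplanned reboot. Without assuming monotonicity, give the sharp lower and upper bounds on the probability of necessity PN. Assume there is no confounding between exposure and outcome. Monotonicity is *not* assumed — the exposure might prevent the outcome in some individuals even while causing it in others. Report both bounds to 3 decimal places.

p₁ = 0.728, p₀ = 0.514.
Under exogeneity alone the bounds on PN are max{0,(p₁−p₀)/p₁} ≤ PN ≤ min{1,(1−p₀)/p₁}.
  lower = (p₁ − p₀)/p₁ = 0.214 / 0.728 ≈ 0.2940
  upper = min{1, (1 − p₀)/p₁} = 0.486 / 0.728 ≈ 0.6676

0.294 ≤ PN ≤ 0.668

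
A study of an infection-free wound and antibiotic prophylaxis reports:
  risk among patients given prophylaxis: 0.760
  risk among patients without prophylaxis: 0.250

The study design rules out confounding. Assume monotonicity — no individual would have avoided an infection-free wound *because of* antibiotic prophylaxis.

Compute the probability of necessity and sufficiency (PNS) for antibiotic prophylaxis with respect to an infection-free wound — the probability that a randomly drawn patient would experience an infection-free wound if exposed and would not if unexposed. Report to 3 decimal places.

PNS ≈ 0.510

Let p₁ = 0.76, p₀ = 0.25.
Under exogeneity and monotonicity, PNS = p₁ − p₀.
PNS = 0.76 − 0.25 = 0.51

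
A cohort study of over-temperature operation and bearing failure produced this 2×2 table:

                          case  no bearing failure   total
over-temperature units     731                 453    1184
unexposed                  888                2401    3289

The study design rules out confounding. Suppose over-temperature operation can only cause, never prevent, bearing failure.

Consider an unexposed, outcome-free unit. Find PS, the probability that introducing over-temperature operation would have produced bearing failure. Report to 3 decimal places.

PS ≈ 0.476

p₁ = P(outcome | exposed) = 731/1184 = 0.6174
p₀ = P(outcome | unexposed) = 888/3289 = 0.26999
Under exogeneity and monotonicity, PS = (p₁ − p₀)/(1 − p₀).
PS = (0.6174 − 0.26999) / 0.73001 ≈ 0.4759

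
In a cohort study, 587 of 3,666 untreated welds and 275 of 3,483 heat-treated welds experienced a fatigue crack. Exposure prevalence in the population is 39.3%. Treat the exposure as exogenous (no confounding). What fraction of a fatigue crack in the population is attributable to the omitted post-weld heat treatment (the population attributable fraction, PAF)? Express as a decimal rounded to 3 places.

PAF ≈ 0.288

p₁ = P(outcome | exposed) = 587/3666 = 0.16012
p₀ = P(outcome | unexposed) = 275/3483 = 0.078955
Overall risk P(Y=1) = π·p₁ + (1−π)·p₀ = 0.393×0.16012 + 0.607×0.078955 = 0.11085.
Under exogeneity, PAF = [P(Y=1) − p₀] / P(Y=1).
PAF = (0.11085 − 0.078955) / 0.11085 ≈ 0.2877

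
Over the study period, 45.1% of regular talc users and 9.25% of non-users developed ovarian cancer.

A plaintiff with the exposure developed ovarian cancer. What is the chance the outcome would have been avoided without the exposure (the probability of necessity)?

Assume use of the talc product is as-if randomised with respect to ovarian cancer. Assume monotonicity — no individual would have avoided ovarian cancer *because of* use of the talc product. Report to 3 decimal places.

p₁ = 0.451, p₀ = 0.0925.
Under exogeneity and monotonicity, PN = (p₁ − p₀) / p₁.
PN = (0.451 − 0.0925) / 0.451 = 0.3585 / 0.451 ≈ 0.7949

PN ≈ 0.795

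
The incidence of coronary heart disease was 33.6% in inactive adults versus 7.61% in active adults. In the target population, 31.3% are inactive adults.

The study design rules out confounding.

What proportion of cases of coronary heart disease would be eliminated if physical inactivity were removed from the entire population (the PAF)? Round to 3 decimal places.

p₁ = 0.336, p₀ = 0.0761.
Overall risk P(Y=1) = π·p₁ + (1−π)·p₀ = 0.313×0.336 + 0.687×0.0761 = 0.15745.
Under exogeneity, PAF = [P(Y=1) − p₀] / P(Y=1).
PAF = (0.15745 − 0.0761) / 0.15745 ≈ 0.5167

PAF ≈ 0.517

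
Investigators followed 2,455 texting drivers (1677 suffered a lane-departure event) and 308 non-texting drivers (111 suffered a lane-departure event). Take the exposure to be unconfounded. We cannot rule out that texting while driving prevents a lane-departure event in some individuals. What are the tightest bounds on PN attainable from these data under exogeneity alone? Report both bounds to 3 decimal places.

0.472 ≤ PN ≤ 0.936

p₁ = P(outcome | exposed) = 1677/2455 = 0.6831
p₀ = P(outcome | unexposed) = 111/308 = 0.36039
Under exogeneity alone the bounds on PN are max{0,(p₁−p₀)/p₁} ≤ PN ≤ min{1,(1−p₀)/p₁}.
  lower = (p₁ − p₀)/p₁ = 0.32271 / 0.6831 ≈ 0.4724
  upper = min{1, (1 − p₀)/p₁} = 0.63961 / 0.6831 ≈ 0.9363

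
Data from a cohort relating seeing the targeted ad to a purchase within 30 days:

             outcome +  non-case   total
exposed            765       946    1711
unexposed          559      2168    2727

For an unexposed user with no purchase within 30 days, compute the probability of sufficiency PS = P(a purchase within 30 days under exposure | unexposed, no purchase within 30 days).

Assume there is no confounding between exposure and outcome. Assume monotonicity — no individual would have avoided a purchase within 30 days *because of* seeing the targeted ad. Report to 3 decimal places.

PS ≈ 0.305

p₁ = P(outcome | exposed) = 765/1711 = 0.44711
p₀ = P(outcome | unexposed) = 559/2727 = 0.20499
Under exogeneity and monotonicity, PS = (p₁ − p₀) / (1 − p₀).
PS = (0.44711 − 0.20499) / (1 − 0.20499) = 0.24212 / 0.79501 ≈ 0.3045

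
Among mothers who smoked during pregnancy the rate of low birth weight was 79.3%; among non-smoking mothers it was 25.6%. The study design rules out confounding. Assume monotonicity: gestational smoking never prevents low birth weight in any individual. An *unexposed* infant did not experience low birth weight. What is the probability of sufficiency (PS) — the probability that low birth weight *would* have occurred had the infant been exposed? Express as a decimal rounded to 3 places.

PS ≈ 0.722

p₁ = 0.793, p₀ = 0.256.
Under exogeneity and monotonicity, PS = (p₁ − p₀) / (1 − p₀).
PS = (0.793 − 0.256) / (1 − 0.256) = 0.537 / 0.744 ≈ 0.7218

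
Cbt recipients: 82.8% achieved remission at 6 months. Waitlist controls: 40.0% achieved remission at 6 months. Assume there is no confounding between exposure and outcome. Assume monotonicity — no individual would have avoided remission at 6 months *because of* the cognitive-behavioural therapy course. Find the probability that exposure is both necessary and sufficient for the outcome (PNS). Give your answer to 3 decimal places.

PNS ≈ 0.428

p₁ = 0.828, p₀ = 0.4.
Under exogeneity and monotonicity, PNS = p₁ − p₀.
PNS = 0.828 − 0.4 = 0.428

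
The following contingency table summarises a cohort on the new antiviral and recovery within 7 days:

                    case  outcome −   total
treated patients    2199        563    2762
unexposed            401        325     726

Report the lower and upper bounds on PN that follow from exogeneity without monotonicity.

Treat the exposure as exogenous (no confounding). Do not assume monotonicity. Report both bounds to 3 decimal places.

p₁ = P(outcome | exposed) = 2199/2762 = 0.79616
p₀ = P(outcome | unexposed) = 401/726 = 0.55234
Under exogeneity alone the bounds on PN are max{0,(p₁−p₀)/p₁} ≤ PN ≤ min{1,(1−p₀)/p₁}.
  lower = (p₁ − p₀)/p₁ = 0.24382 / 0.79616 ≈ 0.3062
  upper = min{1, (1 − p₀)/p₁} = 0.44766 / 0.79616 ≈ 0.5623

0.306 ≤ PN ≤ 0.562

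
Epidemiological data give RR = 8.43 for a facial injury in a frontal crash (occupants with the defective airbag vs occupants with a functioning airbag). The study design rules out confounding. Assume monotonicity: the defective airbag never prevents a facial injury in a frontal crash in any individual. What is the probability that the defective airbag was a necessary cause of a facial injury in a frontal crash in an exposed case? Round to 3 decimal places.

Under exogeneity and monotonicity, PN = (RR − 1) / RR = 1 − 1/RR.
PN = (8.43 − 1) / 8.43 = 7.43 / 8.43 ≈ 0.8814

PN ≈ 0.881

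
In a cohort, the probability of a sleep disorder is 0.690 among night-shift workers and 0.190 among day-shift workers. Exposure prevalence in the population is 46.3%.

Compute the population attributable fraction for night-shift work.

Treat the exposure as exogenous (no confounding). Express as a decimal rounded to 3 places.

Let p₁ = 0.69, p₀ = 0.19.
Overall risk P(Y=1) = π·p₁ + (1−π)·p₀ = 0.463×0.69 + 0.537×0.19 = 0.4215.
Under exogeneity, PAF = [P(Y=1) − p₀] / P(Y=1).
PAF = (0.4215 − 0.19) / 0.4215 ≈ 0.5492

PAF ≈ 0.549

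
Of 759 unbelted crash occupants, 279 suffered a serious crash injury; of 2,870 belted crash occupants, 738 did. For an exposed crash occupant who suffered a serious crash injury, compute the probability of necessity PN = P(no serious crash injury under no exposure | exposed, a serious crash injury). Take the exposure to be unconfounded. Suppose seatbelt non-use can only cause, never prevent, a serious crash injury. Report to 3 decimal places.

p₁ = P(outcome | exposed) = 279/759 = 0.36759
p₀ = P(outcome | unexposed) = 738/2870 = 0.25714
Under exogeneity and monotonicity, PN = (p₁ − p₀) / p₁.
PN = (0.36759 − 0.25714) / 0.36759 = 0.11045 / 0.36759 ≈ 0.3005

PN ≈ 0.300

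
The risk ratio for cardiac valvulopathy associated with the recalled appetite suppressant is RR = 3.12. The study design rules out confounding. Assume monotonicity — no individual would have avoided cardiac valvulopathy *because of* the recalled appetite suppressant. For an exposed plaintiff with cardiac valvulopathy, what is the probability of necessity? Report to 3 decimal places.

Under exogeneity and monotonicity, PN = (RR − 1) / RR = 1 − 1/RR.
PN = (3.12 − 1) / 3.12 = 2.12 / 3.12 ≈ 0.6795

PN ≈ 0.679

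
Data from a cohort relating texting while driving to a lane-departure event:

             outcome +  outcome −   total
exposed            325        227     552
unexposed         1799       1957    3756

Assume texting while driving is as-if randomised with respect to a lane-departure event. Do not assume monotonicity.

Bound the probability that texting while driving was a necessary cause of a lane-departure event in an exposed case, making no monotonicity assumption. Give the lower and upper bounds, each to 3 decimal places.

0.186 ≤ PN ≤ 0.885

p₁ = P(outcome | exposed) = 325/552 = 0.58877
p₀ = P(outcome | unexposed) = 1799/3756 = 0.47897
Under exogeneity alone the bounds on PN are max{0,(p₁−p₀)/p₁} ≤ PN ≤ min{1,(1−p₀)/p₁}.
  lower = (p₁ − p₀)/p₁ = 0.1098 / 0.58877 ≈ 0.1865
  upper = min{1, (1 − p₀)/p₁} = 0.52103 / 0.58877 ≈ 0.8850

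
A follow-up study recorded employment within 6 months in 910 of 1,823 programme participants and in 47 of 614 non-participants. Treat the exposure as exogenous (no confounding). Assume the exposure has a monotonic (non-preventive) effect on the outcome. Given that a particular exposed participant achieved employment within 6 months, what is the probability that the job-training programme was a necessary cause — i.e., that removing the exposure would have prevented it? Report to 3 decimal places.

p₁ = P(outcome | exposed) = 910/1823 = 0.49918
p₀ = P(outcome | unexposed) = 47/614 = 0.076547
Under exogeneity and monotonicity, PN = (p₁ − p₀) / p₁.
PN = (0.49918 − 0.076547) / 0.49918 = 0.42263 / 0.49918 ≈ 0.8467

PN ≈ 0.847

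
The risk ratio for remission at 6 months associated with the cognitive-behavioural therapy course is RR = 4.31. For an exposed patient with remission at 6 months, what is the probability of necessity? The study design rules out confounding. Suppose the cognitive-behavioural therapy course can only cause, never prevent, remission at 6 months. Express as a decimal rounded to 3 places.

Under exogeneity and monotonicity, PN = (RR − 1) / RR = 1 − 1/RR.
PN = (4.31 − 1) / 4.31 = 3.31 / 4.31 ≈ 0.7680

PN ≈ 0.768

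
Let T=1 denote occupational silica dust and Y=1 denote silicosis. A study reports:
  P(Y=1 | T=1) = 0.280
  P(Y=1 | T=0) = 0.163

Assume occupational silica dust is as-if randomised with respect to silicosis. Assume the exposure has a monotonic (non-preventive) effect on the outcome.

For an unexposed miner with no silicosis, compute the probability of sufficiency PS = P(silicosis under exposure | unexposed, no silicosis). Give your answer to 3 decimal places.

Let p₁ = 0.28, p₀ = 0.163.
Under exogeneity and monotonicity, PS = (p₁ − p₀) / (1 − p₀).
PS = (0.28 − 0.163) / (1 − 0.163) = 0.117 / 0.837 ≈ 0.1398

PS ≈ 0.140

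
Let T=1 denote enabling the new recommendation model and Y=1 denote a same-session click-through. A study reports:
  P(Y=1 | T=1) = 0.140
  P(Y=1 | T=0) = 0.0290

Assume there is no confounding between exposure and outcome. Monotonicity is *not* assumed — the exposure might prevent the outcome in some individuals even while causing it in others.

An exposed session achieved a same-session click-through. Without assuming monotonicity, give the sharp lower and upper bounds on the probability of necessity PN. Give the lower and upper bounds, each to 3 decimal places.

Let p₁ = 0.14, p₀ = 0.029.
Under exogeneity alone the bounds on PN are max{0,(p₁−p₀)/p₁} ≤ PN ≤ min{1,(1−p₀)/p₁}.
  lower = (p₁ − p₀)/p₁ = 0.111 / 0.14 ≈ 0.7929
  upper = min{1, (1 − p₀)/p₁} = 0.971 / 0.14 ≈ 6.9357 → capped at 1

0.793 ≤ PN ≤ 1.000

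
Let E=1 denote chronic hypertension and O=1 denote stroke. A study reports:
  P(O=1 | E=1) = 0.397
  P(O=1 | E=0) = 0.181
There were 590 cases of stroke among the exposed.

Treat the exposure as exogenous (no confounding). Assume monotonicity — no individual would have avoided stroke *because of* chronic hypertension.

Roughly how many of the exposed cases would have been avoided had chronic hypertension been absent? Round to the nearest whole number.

Let p₁ = 0.397, p₀ = 0.181.
PN = (p₁ − p₀)/p₁ = (0.397 − 0.181) / 0.397 ≈ 0.54408.
Attributable cases ≈ PN × (exposed cases) = 0.54408 × 590 ≈ 321.01.

about 321 cases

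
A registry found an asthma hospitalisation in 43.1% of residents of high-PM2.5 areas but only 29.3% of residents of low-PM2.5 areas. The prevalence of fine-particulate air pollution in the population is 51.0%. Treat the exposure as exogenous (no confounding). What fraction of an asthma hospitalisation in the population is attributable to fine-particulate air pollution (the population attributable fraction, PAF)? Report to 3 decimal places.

p₁ = 0.431, p₀ = 0.293.
Overall risk P(Y=1) = π·p₁ + (1−π)·p₀ = 0.51×0.431 + 0.49×0.293 = 0.36338.
Under exogeneity, PAF = [P(Y=1) − p₀] / P(Y=1).
PAF = (0.36338 − 0.293) / 0.36338 ≈ 0.1937

PAF ≈ 0.194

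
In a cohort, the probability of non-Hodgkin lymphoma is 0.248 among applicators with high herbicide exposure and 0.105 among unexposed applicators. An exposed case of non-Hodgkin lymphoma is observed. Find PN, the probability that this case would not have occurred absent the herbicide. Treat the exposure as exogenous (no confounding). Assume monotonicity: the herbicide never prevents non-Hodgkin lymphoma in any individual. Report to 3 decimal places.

Let p₁ = 0.248, p₀ = 0.105.
Under exogeneity and monotonicity, PN = (p₁ − p₀) / p₁.
PN = (0.248 − 0.105) / 0.248 = 0.143 / 0.248 ≈ 0.5766

PN ≈ 0.577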